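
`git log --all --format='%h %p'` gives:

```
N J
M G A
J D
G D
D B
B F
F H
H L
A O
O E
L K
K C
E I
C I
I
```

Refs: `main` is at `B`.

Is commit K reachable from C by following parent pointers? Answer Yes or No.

No

Ancestors of C: {C, I}.
K is not in that set, so it is not an ancestor of C.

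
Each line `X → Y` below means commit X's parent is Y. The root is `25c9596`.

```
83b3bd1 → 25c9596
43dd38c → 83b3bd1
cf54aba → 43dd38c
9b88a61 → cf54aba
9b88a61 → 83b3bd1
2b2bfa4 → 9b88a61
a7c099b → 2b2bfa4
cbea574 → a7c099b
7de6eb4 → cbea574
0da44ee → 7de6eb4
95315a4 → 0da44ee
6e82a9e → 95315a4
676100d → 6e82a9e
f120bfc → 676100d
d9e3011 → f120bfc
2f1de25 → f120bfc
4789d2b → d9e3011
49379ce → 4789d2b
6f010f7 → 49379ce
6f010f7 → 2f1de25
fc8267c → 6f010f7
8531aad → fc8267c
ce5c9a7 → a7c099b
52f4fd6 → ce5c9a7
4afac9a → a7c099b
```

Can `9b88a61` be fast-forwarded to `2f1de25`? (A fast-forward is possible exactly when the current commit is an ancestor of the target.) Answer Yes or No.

A fast-forward from 9b88a61 to 2f1de25 is possible iff 9b88a61 is an ancestor of 2f1de25.
Ancestors of 2f1de25: {0da44ee, 25c9596, 2b2bfa4, 2f1de25, 43dd38c, 676100d, 6e82a9e, 7de6eb4, 83b3bd1, 95315a4, 9b88a61, a7c099b, cbea574, cf54aba, f120bfc}.
9b88a61 is among them, so fast-forward is possible.

Yes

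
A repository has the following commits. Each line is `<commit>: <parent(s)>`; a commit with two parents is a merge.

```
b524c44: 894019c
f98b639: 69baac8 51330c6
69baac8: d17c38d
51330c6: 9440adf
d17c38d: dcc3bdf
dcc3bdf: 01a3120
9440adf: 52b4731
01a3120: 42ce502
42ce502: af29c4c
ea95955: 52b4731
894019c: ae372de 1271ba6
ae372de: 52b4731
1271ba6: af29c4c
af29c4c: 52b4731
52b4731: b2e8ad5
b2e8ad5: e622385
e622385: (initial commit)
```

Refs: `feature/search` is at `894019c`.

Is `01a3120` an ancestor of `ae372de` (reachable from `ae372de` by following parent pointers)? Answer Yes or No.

Ancestors of ae372de: {52b4731, ae372de, b2e8ad5, e622385}.
01a3120 is not in that set, so it is not an ancestor of ae372de.

No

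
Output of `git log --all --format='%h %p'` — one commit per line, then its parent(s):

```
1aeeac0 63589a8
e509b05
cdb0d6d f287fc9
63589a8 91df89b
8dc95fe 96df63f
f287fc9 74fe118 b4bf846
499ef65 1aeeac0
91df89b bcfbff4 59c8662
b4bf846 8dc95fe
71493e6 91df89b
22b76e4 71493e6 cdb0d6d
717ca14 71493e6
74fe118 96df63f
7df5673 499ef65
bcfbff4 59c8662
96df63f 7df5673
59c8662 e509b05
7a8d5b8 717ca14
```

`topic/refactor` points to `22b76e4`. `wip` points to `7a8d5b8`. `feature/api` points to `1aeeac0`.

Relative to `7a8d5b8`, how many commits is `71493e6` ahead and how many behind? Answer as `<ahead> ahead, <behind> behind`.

Reachable from 71493e6: {59c8662, 71493e6, 91df89b, bcfbff4, e509b05}.
Reachable from 7a8d5b8: {59c8662, 71493e6, 717ca14, 7a8d5b8, 91df89b, bcfbff4, e509b05}.
Only in 71493e6's history (ahead): {} — 0.
Only in 7a8d5b8's history (behind): {717ca14, 7a8d5b8} — 2.

0 ahead, 2 behind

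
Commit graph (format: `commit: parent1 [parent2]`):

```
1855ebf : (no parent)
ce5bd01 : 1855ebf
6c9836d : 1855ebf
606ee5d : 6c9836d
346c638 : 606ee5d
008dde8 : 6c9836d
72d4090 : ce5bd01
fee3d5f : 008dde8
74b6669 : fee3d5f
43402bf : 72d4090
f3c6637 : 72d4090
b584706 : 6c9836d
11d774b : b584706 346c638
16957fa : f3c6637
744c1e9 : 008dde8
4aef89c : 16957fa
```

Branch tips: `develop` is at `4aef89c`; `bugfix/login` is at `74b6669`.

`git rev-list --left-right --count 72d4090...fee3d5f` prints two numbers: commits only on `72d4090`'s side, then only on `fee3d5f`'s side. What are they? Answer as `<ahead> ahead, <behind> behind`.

Reachable from 72d4090: {1855ebf, 72d4090, ce5bd01}.
Reachable from fee3d5f: {008dde8, 1855ebf, 6c9836d, fee3d5f}.
Only in 72d4090's history (ahead): {72d4090, ce5bd01} — 2.
Only in fee3d5f's history (behind): {008dde8, 6c9836d, fee3d5f} — 3.

2 ahead, 3 behind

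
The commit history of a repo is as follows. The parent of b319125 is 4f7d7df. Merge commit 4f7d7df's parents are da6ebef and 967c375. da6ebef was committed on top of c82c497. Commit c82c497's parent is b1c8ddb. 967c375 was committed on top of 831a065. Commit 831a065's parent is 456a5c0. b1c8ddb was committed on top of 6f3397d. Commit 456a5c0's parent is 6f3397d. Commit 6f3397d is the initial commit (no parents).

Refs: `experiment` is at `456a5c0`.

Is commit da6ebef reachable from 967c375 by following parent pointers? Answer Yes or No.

No

Ancestors of 967c375: {456a5c0, 6f3397d, 831a065, 967c375}.
da6ebef is not in that set, so it is not an ancestor of 967c375.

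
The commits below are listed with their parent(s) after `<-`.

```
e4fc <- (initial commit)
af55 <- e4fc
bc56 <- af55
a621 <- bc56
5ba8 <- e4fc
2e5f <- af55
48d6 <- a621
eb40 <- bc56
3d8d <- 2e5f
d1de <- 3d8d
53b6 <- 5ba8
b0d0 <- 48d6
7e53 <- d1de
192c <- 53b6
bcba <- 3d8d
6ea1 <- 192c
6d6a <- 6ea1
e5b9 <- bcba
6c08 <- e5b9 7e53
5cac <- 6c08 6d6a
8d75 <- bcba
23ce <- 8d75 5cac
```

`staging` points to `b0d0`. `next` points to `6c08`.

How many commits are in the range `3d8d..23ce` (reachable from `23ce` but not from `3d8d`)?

Reachable from 23ce: {192c, 23ce, 2e5f, 3d8d, 53b6, 5ba8, 5cac, 6c08, 6d6a, 6ea1, 7e53, 8d75, af55, bcba, d1de, e4fc, e5b9}.
Reachable from 3d8d: {2e5f, 3d8d, af55, e4fc}.
In 23ce's history but not 3d8d's: {192c, 23ce, 53b6, 5ba8, 5cac, 6c08, 6d6a, 6ea1, 7e53, 8d75, bcba, d1de, e5b9} — 13 commits.

13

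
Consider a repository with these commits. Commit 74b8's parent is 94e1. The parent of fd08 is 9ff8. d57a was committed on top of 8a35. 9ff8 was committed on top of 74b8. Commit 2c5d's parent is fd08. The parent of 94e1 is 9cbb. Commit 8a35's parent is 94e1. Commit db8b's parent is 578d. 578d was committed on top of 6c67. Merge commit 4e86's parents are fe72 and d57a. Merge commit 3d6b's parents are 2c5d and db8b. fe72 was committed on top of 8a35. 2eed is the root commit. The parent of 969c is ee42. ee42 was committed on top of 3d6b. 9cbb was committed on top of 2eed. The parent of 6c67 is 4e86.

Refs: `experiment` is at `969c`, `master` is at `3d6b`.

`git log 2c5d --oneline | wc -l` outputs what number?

7

Walking parent pointers from 2c5d: reachable set = {2c5d, 2eed, 74b8, 94e1, 9cbb, 9ff8, fd08}.
That is 7 commits.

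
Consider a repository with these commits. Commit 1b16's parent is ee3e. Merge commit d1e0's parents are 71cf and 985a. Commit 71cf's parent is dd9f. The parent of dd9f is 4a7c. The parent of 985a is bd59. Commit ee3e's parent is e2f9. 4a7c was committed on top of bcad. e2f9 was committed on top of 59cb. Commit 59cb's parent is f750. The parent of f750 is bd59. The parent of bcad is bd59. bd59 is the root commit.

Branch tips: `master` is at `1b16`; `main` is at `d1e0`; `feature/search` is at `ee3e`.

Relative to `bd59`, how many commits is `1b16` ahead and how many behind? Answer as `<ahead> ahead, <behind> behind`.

Reachable from 1b16: {1b16, 59cb, bd59, e2f9, ee3e, f750}.
Reachable from bd59: {bd59}.
Only in 1b16's history (ahead): {1b16, 59cb, e2f9, ee3e, f750} — 5.
Only in bd59's history (behind): {} — 0.

5 ahead, 0 behind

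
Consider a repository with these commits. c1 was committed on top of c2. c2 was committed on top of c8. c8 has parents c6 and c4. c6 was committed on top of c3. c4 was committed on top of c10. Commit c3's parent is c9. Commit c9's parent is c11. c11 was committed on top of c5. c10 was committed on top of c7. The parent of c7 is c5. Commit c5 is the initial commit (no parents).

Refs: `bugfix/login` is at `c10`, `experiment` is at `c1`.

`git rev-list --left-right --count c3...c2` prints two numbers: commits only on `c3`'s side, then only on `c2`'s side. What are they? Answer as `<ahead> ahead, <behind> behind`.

Reachable from c3: {c11, c3, c5, c9}.
Reachable from c2: {c10, c11, c2, c3, c4, c5, c6, c7, c8, c9}.
Only in c3's history (ahead): {} — 0.
Only in c2's history (behind): {c10, c2, c4, c6, c7, c8} — 6.

0 ahead, 6 behind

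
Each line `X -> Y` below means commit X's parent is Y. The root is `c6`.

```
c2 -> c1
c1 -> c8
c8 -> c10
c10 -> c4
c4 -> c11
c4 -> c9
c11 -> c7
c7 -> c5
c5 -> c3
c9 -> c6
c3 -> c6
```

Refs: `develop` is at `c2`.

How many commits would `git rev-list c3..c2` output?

Reachable from c2: {c1, c10, c11, c2, c3, c4, c5, c6, c7, c8, c9}.
Reachable from c3: {c3, c6}.
In c2's history but not c3's: {c1, c10, c11, c2, c4, c5, c7, c8, c9} — 9 commits.

9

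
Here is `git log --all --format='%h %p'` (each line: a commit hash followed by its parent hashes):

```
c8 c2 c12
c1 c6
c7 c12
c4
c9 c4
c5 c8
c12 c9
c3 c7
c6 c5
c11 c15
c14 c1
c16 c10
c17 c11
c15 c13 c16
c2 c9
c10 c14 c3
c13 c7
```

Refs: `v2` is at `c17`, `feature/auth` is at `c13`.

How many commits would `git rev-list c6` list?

7

Walking parent pointers from c6: reachable set = {c12, c2, c4, c5, c6, c8, c9}.
That is 7 commits.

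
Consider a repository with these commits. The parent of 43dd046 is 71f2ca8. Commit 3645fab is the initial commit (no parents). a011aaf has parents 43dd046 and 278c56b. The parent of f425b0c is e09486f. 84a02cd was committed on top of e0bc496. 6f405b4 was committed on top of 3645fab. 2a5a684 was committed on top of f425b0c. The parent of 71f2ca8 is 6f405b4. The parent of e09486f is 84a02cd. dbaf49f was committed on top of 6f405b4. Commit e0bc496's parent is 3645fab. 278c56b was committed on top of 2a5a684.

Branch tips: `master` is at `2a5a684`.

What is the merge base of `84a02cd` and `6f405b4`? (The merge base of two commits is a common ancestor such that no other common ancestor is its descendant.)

3645fab

Ancestors of 84a02cd: {3645fab, 84a02cd, e0bc496}.
Ancestors of 6f405b4: {3645fab, 6f405b4}.
Common ancestors: {3645fab}.
The only common ancestor is 3645fab, so it is the merge base.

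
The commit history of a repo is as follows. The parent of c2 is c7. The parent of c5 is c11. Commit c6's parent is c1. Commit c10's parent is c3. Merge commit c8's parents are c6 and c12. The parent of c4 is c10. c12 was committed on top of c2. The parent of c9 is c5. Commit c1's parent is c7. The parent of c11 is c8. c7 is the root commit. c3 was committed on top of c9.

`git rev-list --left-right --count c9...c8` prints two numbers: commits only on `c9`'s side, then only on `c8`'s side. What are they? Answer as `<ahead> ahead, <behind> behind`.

Reachable from c9: {c1, c11, c12, c2, c5, c6, c7, c8, c9}.
Reachable from c8: {c1, c12, c2, c6, c7, c8}.
Only in c9's history (ahead): {c11, c5, c9} — 3.
Only in c8's history (behind): {} — 0.

3 ahead, 0 behind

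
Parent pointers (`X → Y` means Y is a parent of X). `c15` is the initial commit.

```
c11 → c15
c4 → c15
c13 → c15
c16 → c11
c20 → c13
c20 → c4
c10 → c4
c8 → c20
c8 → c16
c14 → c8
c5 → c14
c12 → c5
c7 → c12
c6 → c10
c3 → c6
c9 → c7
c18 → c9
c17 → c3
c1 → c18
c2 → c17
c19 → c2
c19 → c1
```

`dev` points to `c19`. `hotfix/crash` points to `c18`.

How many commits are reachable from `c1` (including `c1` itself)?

14

Walking parent pointers from c1: reachable set = {c1, c11, c12, c13, c14, c15, c16, c18, c20, c4, c5, c7, c8, c9}.
That is 14 commits.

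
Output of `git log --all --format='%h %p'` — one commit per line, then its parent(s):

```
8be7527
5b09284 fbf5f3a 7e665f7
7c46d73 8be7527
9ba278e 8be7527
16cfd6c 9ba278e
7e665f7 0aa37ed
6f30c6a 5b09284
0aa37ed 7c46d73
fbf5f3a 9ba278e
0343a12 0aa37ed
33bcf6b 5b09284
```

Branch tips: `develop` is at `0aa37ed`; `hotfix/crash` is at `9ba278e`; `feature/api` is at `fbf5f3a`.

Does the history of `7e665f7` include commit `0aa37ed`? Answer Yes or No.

Ancestors of 7e665f7 (commits reachable by following parents): {0aa37ed, 7c46d73, 7e665f7, 8be7527}.
0aa37ed is in that set, so it is an ancestor of 7e665f7.

Yes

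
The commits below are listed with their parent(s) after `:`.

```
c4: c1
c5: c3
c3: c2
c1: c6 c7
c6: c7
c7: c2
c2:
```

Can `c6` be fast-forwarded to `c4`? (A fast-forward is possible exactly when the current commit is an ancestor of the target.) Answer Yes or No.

Yes

A fast-forward from c6 to c4 is possible iff c6 is an ancestor of c4.
Ancestors of c4: {c1, c2, c4, c6, c7}.
c6 is among them, so fast-forward is possible.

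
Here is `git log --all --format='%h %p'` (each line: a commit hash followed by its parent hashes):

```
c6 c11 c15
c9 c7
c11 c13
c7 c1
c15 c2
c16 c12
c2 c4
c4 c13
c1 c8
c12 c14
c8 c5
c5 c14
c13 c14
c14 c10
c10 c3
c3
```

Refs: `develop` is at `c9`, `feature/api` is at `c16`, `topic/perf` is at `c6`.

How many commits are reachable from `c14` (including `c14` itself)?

Walking parent pointers from c14: reachable set = {c10, c14, c3}.
That is 3 commits.

3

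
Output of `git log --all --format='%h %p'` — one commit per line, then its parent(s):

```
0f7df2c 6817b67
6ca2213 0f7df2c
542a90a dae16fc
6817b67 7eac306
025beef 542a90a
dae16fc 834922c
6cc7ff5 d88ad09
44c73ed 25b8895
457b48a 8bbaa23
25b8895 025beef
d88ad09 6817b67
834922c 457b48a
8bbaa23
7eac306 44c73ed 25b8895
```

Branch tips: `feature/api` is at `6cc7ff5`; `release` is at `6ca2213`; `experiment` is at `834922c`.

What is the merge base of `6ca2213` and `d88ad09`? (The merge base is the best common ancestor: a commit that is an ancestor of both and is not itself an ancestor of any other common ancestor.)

Ancestors of 6ca2213: {025beef, 0f7df2c, 25b8895, 44c73ed, 457b48a, 542a90a, 6817b67, 6ca2213, 7eac306, 834922c, 8bbaa23, dae16fc}.
Ancestors of d88ad09: {025beef, 25b8895, 44c73ed, 457b48a, 542a90a, 6817b67, 7eac306, 834922c, 8bbaa23, d88ad09, dae16fc}.
Common ancestors: {025beef, 25b8895, 44c73ed, 457b48a, 542a90a, 6817b67, 7eac306, 834922c, 8bbaa23, dae16fc}.
Among these, 6817b67 is not an ancestor of any other common ancestor — it is the merge base.

6817b67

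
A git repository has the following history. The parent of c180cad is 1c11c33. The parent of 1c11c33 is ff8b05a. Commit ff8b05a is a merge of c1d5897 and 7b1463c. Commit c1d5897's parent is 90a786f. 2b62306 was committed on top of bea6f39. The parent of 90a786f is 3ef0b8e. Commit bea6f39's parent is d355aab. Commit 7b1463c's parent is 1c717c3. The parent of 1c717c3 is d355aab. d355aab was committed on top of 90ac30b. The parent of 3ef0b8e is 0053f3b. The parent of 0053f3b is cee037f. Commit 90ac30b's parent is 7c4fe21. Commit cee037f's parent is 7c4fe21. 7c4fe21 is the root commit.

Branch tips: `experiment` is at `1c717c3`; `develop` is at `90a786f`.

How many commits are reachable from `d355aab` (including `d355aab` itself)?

Walking parent pointers from d355aab: reachable set = {7c4fe21, 90ac30b, d355aab}.
That is 3 commits.

3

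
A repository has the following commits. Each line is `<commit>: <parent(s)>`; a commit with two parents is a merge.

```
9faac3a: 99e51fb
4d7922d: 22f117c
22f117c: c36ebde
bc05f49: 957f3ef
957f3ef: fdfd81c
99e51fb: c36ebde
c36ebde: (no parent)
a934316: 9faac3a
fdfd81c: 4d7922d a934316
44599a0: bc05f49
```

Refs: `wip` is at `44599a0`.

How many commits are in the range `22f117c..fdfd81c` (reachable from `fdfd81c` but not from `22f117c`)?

Reachable from fdfd81c: {22f117c, 4d7922d, 99e51fb, 9faac3a, a934316, c36ebde, fdfd81c}.
Reachable from 22f117c: {22f117c, c36ebde}.
In fdfd81c's history but not 22f117c's: {4d7922d, 99e51fb, 9faac3a, a934316, fdfd81c} — 5 commits.

5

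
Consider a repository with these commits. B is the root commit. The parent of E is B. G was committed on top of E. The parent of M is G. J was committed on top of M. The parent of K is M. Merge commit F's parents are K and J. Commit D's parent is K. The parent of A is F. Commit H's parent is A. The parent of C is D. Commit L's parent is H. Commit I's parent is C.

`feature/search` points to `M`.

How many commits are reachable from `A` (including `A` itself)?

8

Walking parent pointers from A: reachable set = {A, B, E, F, G, J, K, M}.
That is 8 commits.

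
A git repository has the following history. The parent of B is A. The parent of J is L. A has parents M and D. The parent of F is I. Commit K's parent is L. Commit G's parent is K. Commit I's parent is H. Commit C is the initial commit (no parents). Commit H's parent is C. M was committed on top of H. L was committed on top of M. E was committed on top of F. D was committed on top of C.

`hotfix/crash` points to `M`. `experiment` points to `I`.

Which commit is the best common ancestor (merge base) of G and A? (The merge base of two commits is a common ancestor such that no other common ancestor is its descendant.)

M

Ancestors of G: {C, G, H, K, L, M}.
Ancestors of A: {A, C, D, H, M}.
Common ancestors: {C, H, M}.
Among these, M is not an ancestor of any other common ancestor — it is the merge base.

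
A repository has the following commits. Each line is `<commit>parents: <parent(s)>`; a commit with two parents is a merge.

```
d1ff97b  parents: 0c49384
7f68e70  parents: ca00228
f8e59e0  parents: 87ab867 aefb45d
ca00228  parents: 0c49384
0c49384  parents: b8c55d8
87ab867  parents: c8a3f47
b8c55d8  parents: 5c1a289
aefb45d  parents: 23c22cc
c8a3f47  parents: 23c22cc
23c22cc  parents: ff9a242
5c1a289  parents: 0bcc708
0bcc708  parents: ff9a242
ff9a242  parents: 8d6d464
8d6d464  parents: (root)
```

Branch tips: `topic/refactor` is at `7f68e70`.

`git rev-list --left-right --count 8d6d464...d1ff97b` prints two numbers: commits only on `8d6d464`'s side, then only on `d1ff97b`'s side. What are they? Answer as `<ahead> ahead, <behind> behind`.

0 ahead, 6 behind

Reachable from 8d6d464: {8d6d464}.
Reachable from d1ff97b: {0bcc708, 0c49384, 5c1a289, 8d6d464, b8c55d8, d1ff97b, ff9a242}.
Only in 8d6d464's history (ahead): {} — 0.
Only in d1ff97b's history (behind): {0bcc708, 0c49384, 5c1a289, b8c55d8, d1ff97b, ff9a242} — 6.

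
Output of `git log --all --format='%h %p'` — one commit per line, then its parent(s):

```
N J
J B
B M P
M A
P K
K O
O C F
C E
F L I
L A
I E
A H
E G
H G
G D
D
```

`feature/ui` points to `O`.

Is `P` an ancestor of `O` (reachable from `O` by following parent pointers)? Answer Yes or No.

No

Ancestors of O: {A, C, D, E, F, G, H, I, L, O}.
P is not in that set, so it is not an ancestor of O.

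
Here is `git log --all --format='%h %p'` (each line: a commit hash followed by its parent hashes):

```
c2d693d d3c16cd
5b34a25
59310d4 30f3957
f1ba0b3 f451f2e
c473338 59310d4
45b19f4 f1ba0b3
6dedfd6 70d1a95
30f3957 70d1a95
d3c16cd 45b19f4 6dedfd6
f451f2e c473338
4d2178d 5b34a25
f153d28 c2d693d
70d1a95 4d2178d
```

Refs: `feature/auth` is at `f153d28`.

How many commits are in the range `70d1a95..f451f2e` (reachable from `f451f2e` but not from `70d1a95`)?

4

Reachable from f451f2e: {30f3957, 4d2178d, 59310d4, 5b34a25, 70d1a95, c473338, f451f2e}.
Reachable from 70d1a95: {4d2178d, 5b34a25, 70d1a95}.
In f451f2e's history but not 70d1a95's: {30f3957, 59310d4, c473338, f451f2e} — 4 commits.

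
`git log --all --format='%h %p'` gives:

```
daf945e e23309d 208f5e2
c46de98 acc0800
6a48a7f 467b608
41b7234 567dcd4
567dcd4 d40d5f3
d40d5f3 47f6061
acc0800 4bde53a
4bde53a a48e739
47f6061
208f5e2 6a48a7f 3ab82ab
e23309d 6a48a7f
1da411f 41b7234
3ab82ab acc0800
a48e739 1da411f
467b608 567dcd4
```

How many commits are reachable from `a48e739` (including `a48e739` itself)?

Walking parent pointers from a48e739: reachable set = {1da411f, 41b7234, 47f6061, 567dcd4, a48e739, d40d5f3}.
That is 6 commits.

6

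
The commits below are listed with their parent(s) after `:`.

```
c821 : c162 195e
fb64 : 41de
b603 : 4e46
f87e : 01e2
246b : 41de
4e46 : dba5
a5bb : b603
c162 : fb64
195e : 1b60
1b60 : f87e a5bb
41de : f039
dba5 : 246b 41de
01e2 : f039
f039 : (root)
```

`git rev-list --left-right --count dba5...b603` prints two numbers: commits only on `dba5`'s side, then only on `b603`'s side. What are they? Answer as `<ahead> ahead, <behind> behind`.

0 ahead, 2 behind

Reachable from dba5: {246b, 41de, dba5, f039}.
Reachable from b603: {246b, 41de, 4e46, b603, dba5, f039}.
Only in dba5's history (ahead): {} — 0.
Only in b603's history (behind): {4e46, b603} — 2.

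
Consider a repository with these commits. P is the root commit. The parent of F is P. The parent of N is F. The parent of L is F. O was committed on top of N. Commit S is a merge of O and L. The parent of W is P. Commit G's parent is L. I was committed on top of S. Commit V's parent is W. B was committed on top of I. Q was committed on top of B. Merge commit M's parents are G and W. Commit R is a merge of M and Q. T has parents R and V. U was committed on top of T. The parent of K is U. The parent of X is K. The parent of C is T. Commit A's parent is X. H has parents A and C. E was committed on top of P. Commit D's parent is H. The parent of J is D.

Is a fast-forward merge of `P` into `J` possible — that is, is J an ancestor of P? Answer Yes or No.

No

A fast-forward from J to P is possible iff J is an ancestor of P.
Ancestors of P: {P}.
J is not among them, so fast-forward is not possible.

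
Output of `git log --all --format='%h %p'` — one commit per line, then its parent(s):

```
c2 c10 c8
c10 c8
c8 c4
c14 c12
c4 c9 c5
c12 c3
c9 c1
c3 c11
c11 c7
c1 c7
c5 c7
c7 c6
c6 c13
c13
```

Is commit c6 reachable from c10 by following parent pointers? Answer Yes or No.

Ancestors of c10 (commits reachable by following parents): {c1, c10, c13, c4, c5, c6, c7, c8, c9}.
c6 is in that set, so it is an ancestor of c10.

Yes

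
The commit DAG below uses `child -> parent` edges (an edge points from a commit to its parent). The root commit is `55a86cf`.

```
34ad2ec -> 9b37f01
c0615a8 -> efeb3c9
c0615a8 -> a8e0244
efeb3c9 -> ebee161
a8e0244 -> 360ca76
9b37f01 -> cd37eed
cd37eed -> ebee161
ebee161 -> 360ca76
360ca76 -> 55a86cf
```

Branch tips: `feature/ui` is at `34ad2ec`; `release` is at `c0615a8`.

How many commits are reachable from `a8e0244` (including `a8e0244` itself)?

Walking parent pointers from a8e0244: reachable set = {360ca76, 55a86cf, a8e0244}.
That is 3 commits.

3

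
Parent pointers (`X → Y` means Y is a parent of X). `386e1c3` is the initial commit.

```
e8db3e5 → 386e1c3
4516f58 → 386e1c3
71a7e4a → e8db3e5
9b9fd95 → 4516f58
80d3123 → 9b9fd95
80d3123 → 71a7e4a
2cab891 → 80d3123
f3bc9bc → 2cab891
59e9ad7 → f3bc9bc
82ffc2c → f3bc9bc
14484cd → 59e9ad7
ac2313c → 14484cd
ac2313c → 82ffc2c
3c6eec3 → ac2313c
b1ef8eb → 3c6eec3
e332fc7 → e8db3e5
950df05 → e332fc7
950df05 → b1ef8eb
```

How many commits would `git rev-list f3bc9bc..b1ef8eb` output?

6

Reachable from b1ef8eb: {14484cd, 2cab891, 386e1c3, 3c6eec3, 4516f58, 59e9ad7, 71a7e4a, 80d3123, 82ffc2c, 9b9fd95, ac2313c, b1ef8eb, e8db3e5, f3bc9bc}.
Reachable from f3bc9bc: {2cab891, 386e1c3, 4516f58, 71a7e4a, 80d3123, 9b9fd95, e8db3e5, f3bc9bc}.
In b1ef8eb's history but not f3bc9bc's: {14484cd, 3c6eec3, 59e9ad7, 82ffc2c, ac2313c, b1ef8eb} — 6 commits.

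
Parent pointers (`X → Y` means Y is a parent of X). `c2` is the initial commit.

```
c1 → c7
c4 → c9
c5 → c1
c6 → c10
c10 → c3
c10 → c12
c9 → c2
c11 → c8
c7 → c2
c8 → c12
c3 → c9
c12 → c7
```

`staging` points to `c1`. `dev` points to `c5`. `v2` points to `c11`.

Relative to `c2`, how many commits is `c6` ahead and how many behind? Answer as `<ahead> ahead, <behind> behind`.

6 ahead, 0 behind

Reachable from c6: {c10, c12, c2, c3, c6, c7, c9}.
Reachable from c2: {c2}.
Only in c6's history (ahead): {c10, c12, c3, c6, c7, c9} — 6.
Only in c2's history (behind): {} — 0.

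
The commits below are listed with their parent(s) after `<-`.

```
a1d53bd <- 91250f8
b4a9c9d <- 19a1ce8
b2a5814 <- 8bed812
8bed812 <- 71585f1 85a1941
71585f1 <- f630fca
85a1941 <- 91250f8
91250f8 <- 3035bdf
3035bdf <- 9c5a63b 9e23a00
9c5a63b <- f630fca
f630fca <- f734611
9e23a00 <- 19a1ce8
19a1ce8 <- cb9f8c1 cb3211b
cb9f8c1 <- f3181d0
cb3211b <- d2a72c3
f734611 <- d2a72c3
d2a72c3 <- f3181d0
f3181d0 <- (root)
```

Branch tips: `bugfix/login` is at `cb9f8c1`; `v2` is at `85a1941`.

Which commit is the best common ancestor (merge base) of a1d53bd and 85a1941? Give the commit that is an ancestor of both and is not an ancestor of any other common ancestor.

91250f8

Ancestors of a1d53bd: {19a1ce8, 3035bdf, 91250f8, 9c5a63b, 9e23a00, a1d53bd, cb3211b, cb9f8c1, d2a72c3, f3181d0, f630fca, f734611}.
Ancestors of 85a1941: {19a1ce8, 3035bdf, 85a1941, 91250f8, 9c5a63b, 9e23a00, cb3211b, cb9f8c1, d2a72c3, f3181d0, f630fca, f734611}.
Common ancestors: {19a1ce8, 3035bdf, 91250f8, 9c5a63b, 9e23a00, cb3211b, cb9f8c1, d2a72c3, f3181d0, f630fca, f734611}.
Among these, 91250f8 is not an ancestor of any other common ancestor — it is the merge base.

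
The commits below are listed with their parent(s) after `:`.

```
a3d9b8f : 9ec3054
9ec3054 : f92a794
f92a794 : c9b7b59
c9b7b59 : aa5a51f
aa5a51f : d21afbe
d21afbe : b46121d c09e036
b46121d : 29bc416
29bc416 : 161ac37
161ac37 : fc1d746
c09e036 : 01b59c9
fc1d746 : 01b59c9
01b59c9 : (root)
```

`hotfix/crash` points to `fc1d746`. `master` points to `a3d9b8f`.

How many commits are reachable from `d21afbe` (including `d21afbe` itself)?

7

Walking parent pointers from d21afbe: reachable set = {01b59c9, 161ac37, 29bc416, b46121d, c09e036, d21afbe, fc1d746}.
That is 7 commits.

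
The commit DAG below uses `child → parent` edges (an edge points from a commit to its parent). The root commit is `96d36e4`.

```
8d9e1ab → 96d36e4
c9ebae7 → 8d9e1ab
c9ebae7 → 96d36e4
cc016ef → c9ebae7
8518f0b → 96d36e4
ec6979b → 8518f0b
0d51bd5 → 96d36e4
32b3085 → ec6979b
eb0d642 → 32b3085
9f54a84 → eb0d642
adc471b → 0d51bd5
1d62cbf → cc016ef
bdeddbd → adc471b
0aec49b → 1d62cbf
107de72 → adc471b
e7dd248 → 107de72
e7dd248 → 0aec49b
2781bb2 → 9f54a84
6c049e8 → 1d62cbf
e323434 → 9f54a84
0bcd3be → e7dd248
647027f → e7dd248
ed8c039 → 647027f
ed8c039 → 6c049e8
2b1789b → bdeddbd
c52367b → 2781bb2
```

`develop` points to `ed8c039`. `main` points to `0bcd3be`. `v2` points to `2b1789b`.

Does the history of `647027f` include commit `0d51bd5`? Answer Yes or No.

Ancestors of 647027f (commits reachable by following parents): {0aec49b, 0d51bd5, 107de72, 1d62cbf, 647027f, 8d9e1ab, 96d36e4, adc471b, c9ebae7, cc016ef, e7dd248}.
0d51bd5 is in that set, so it is an ancestor of 647027f.

Yes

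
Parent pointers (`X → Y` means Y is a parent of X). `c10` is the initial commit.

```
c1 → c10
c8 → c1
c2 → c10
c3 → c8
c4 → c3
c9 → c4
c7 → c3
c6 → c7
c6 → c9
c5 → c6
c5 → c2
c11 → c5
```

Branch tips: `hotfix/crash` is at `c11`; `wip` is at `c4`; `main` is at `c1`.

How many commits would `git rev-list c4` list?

5

Walking parent pointers from c4: reachable set = {c1, c10, c3, c4, c8}.
That is 5 commits.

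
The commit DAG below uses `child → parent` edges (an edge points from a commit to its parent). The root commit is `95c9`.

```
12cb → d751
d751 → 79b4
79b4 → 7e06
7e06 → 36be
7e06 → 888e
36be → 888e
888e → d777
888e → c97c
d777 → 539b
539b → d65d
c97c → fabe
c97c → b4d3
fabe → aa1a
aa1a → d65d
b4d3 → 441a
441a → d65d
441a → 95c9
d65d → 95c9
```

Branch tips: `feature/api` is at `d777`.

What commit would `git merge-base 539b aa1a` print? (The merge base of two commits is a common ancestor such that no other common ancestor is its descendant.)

Ancestors of 539b: {539b, 95c9, d65d}.
Ancestors of aa1a: {95c9, aa1a, d65d}.
Common ancestors: {95c9, d65d}.
Among these, d65d is not an ancestor of any other common ancestor — it is the merge base.

d65d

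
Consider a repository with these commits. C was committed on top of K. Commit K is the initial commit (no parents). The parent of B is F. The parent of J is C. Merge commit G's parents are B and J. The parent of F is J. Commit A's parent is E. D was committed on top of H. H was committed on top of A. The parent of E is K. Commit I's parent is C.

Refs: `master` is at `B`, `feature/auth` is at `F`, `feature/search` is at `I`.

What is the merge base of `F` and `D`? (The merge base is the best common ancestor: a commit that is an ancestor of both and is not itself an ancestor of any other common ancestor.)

Ancestors of F: {C, F, J, K}.
Ancestors of D: {A, D, E, H, K}.
Common ancestors: {K}.
The only common ancestor is K, so it is the merge base.

K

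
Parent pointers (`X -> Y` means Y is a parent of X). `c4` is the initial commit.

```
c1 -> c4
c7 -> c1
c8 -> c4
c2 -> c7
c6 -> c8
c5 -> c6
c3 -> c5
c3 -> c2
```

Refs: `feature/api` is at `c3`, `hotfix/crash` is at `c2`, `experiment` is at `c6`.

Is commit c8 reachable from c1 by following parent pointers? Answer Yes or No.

No

Ancestors of c1: {c1, c4}.
c8 is not in that set, so it is not an ancestor of c1.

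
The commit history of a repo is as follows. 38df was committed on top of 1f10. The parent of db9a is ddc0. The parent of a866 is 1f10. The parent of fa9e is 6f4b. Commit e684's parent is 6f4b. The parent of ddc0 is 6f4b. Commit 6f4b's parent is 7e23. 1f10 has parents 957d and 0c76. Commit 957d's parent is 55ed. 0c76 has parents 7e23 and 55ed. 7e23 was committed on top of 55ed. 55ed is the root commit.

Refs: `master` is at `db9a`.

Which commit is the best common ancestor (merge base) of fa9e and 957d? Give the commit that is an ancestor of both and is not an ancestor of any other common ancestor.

55ed

Ancestors of fa9e: {55ed, 6f4b, 7e23, fa9e}.
Ancestors of 957d: {55ed, 957d}.
Common ancestors: {55ed}.
The only common ancestor is 55ed, so it is the merge base.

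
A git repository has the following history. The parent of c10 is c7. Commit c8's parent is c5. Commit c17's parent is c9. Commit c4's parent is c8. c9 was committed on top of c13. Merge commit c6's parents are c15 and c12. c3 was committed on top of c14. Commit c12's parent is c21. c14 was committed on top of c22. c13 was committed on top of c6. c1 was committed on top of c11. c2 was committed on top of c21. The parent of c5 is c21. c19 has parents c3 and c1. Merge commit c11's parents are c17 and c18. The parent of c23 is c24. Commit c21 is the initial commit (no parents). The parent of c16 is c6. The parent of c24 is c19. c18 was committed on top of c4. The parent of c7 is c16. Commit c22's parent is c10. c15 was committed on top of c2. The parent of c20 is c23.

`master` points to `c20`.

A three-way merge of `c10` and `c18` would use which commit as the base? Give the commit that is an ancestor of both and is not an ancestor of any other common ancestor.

c21

Ancestors of c10: {c10, c12, c15, c16, c2, c21, c6, c7}.
Ancestors of c18: {c18, c21, c4, c5, c8}.
Common ancestors: {c21}.
The only common ancestor is c21, so it is the merge base.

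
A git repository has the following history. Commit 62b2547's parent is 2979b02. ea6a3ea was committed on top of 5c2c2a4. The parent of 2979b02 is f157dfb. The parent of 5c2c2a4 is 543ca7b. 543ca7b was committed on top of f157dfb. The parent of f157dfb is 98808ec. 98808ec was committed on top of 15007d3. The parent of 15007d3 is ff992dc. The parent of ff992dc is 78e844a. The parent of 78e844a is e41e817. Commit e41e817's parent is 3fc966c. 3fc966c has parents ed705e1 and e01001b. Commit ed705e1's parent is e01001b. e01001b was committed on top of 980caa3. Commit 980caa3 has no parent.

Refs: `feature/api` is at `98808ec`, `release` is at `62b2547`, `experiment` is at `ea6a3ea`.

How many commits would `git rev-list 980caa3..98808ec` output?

Reachable from 98808ec: {15007d3, 3fc966c, 78e844a, 980caa3, 98808ec, e01001b, e41e817, ed705e1, ff992dc}.
Reachable from 980caa3: {980caa3}.
In 98808ec's history but not 980caa3's: {15007d3, 3fc966c, 78e844a, 98808ec, e01001b, e41e817, ed705e1, ff992dc} — 8 commits.

8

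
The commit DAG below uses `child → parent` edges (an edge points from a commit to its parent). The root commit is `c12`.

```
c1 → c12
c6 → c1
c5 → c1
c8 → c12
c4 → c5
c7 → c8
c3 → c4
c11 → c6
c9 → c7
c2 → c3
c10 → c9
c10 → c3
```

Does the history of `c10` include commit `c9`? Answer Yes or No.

Ancestors of c10 (commits reachable by following parents): {c1, c10, c12, c3, c4, c5, c7, c8, c9}.
c9 is in that set, so it is an ancestor of c10.

Yes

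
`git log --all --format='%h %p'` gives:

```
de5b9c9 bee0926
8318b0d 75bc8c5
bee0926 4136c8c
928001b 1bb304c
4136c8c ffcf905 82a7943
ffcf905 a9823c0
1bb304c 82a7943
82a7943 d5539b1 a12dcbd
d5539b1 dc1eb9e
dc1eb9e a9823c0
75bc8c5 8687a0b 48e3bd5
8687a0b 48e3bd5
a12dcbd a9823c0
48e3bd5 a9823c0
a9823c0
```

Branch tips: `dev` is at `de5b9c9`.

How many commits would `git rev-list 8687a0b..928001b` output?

Reachable from 928001b: {1bb304c, 82a7943, 928001b, a12dcbd, a9823c0, d5539b1, dc1eb9e}.
Reachable from 8687a0b: {48e3bd5, 8687a0b, a9823c0}.
In 928001b's history but not 8687a0b's: {1bb304c, 82a7943, 928001b, a12dcbd, d5539b1, dc1eb9e} — 6 commits.

6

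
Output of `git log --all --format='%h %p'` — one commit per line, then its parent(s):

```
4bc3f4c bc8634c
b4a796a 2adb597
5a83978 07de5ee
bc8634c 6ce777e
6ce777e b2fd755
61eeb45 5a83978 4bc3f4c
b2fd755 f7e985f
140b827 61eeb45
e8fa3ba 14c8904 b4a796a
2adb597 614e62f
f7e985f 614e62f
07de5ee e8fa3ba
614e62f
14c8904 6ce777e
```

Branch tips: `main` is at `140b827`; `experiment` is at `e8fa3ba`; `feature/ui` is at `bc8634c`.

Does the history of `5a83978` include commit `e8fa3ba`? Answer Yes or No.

Ancestors of 5a83978 (commits reachable by following parents): {07de5ee, 14c8904, 2adb597, 5a83978, 614e62f, 6ce777e, b2fd755, b4a796a, e8fa3ba, f7e985f}.
e8fa3ba is in that set, so it is an ancestor of 5a83978.

Yes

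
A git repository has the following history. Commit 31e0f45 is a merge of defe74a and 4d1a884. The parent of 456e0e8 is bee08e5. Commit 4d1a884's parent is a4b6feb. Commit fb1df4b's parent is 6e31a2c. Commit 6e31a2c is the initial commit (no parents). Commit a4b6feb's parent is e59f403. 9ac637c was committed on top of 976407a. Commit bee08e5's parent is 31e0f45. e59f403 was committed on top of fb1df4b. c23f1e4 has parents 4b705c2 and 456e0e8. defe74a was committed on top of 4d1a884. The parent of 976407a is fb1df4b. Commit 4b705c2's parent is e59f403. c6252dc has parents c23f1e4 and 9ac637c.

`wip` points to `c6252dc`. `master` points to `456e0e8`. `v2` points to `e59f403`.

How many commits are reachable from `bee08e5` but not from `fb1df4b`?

Reachable from bee08e5: {31e0f45, 4d1a884, 6e31a2c, a4b6feb, bee08e5, defe74a, e59f403, fb1df4b}.
Reachable from fb1df4b: {6e31a2c, fb1df4b}.
In bee08e5's history but not fb1df4b's: {31e0f45, 4d1a884, a4b6feb, bee08e5, defe74a, e59f403} — 6 commits.

6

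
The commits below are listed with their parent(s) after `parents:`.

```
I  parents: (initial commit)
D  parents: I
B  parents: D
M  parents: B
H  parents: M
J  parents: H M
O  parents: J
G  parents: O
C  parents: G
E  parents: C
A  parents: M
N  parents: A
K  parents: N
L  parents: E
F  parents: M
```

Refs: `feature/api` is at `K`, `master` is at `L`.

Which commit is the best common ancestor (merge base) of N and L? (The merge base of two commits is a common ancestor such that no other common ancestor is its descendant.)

Ancestors of N: {A, B, D, I, M, N}.
Ancestors of L: {B, C, D, E, G, H, I, J, L, M, O}.
Common ancestors: {B, D, I, M}.
Among these, M is not an ancestor of any other common ancestor — it is the merge base.

M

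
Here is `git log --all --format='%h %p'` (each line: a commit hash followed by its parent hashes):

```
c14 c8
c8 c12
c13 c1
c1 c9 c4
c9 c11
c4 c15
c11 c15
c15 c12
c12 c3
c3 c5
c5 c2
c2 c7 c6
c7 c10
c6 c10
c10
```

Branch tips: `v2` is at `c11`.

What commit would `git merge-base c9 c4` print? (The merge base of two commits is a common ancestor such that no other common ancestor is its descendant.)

Ancestors of c9: {c10, c11, c12, c15, c2, c3, c5, c6, c7, c9}.
Ancestors of c4: {c10, c12, c15, c2, c3, c4, c5, c6, c7}.
Common ancestors: {c10, c12, c15, c2, c3, c5, c6, c7}.
Among these, c15 is not an ancestor of any other common ancestor — it is the merge base.

c15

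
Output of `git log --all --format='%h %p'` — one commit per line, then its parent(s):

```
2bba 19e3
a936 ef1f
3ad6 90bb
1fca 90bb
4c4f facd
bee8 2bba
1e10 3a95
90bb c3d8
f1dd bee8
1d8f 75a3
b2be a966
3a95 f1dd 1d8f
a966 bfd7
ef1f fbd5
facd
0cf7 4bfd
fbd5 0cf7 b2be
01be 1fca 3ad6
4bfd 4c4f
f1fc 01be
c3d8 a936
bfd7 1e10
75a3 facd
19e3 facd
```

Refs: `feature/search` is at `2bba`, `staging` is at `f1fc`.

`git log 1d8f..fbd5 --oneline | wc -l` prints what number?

Reachable from fbd5: {0cf7, 19e3, 1d8f, 1e10, 2bba, 3a95, 4bfd, 4c4f, 75a3, a966, b2be, bee8, bfd7, f1dd, facd, fbd5}.
Reachable from 1d8f: {1d8f, 75a3, facd}.
In fbd5's history but not 1d8f's: {0cf7, 19e3, 1e10, 2bba, 3a95, 4bfd, 4c4f, a966, b2be, bee8, bfd7, f1dd, fbd5} — 13 commits.

13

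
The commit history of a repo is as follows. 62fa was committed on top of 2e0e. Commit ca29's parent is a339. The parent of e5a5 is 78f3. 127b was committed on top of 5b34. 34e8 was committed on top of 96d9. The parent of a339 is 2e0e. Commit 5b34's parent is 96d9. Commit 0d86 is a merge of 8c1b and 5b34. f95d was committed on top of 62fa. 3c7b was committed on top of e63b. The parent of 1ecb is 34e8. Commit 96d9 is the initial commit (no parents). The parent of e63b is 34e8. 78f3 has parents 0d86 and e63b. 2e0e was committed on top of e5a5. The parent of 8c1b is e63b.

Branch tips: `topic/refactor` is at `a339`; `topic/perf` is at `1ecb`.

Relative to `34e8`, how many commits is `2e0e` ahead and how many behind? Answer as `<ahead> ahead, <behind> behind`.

Reachable from 2e0e: {0d86, 2e0e, 34e8, 5b34, 78f3, 8c1b, 96d9, e5a5, e63b}.
Reachable from 34e8: {34e8, 96d9}.
Only in 2e0e's history (ahead): {0d86, 2e0e, 5b34, 78f3, 8c1b, e5a5, e63b} — 7.
Only in 34e8's history (behind): {} — 0.

7 ahead, 0 behind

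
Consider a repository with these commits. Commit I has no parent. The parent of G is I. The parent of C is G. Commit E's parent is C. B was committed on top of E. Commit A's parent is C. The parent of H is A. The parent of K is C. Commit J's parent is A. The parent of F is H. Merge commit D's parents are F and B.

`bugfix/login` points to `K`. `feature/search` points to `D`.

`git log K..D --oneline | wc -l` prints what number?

Reachable from D: {A, B, C, D, E, F, G, H, I}.
Reachable from K: {C, G, I, K}.
In D's history but not K's: {A, B, D, E, F, H} — 6 commits.

6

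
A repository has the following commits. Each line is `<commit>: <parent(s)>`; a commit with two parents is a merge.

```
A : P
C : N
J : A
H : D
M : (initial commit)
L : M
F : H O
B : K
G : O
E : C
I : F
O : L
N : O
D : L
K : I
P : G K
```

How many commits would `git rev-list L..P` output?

8

Reachable from P: {D, F, G, H, I, K, L, M, O, P}.
Reachable from L: {L, M}.
In P's history but not L's: {D, F, G, H, I, K, O, P} — 8 commits.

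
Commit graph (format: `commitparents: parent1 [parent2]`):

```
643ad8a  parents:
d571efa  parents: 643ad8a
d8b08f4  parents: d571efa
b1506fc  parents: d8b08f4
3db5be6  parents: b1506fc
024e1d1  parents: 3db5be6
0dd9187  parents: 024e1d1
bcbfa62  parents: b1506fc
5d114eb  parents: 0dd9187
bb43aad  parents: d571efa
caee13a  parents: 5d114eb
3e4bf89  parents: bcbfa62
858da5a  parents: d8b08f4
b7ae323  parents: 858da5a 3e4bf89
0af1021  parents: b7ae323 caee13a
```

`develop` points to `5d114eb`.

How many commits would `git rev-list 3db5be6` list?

Walking parent pointers from 3db5be6: reachable set = {3db5be6, 643ad8a, b1506fc, d571efa, d8b08f4}.
That is 5 commits.

5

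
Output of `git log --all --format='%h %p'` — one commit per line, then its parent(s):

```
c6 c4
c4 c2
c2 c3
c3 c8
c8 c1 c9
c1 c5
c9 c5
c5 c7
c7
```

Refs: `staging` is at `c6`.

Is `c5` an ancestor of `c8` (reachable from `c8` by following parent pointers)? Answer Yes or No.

Yes

Ancestors of c8 (commits reachable by following parents): {c1, c5, c7, c8, c9}.
c5 is in that set, so it is an ancestor of c8.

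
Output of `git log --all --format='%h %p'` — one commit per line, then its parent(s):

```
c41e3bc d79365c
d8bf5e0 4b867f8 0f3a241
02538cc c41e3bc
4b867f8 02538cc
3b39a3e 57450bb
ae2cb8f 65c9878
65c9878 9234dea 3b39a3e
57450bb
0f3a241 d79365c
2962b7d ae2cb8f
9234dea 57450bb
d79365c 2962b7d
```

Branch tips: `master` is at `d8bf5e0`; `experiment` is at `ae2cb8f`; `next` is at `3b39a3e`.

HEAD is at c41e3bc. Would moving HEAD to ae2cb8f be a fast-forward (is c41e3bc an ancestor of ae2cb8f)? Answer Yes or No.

A fast-forward from c41e3bc to ae2cb8f is possible iff c41e3bc is an ancestor of ae2cb8f.
Ancestors of ae2cb8f: {3b39a3e, 57450bb, 65c9878, 9234dea, ae2cb8f}.
c41e3bc is not among them, so fast-forward is not possible.

No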